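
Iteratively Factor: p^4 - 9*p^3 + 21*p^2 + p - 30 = (p - 3)*(p^3 - 6*p^2 + 3*p + 10) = (p - 3)*(p + 1)*(p^2 - 7*p + 10) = (p - 3)*(p - 2)*(p + 1)*(p - 5)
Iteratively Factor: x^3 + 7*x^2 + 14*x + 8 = (x + 4)*(x^2 + 3*x + 2) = (x + 1)*(x + 4)*(x + 2)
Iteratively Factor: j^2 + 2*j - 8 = (j + 4)*(j - 2)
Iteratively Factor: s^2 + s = (s)*(s + 1)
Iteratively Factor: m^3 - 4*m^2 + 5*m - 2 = (m - 1)*(m^2 - 3*m + 2) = (m - 2)*(m - 1)*(m - 1)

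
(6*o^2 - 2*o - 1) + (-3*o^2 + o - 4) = 3*o^2 - o - 5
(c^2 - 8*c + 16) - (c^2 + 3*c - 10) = 26 - 11*c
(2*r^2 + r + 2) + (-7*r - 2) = 2*r^2 - 6*r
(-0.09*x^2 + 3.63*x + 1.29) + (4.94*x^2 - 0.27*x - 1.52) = 4.85*x^2 + 3.36*x - 0.23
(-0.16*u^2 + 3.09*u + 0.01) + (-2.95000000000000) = -0.16*u^2 + 3.09*u - 2.94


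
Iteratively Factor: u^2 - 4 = (u + 2)*(u - 2)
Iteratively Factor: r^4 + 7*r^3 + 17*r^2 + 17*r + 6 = (r + 2)*(r^3 + 5*r^2 + 7*r + 3) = (r + 1)*(r + 2)*(r^2 + 4*r + 3) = (r + 1)*(r + 2)*(r + 3)*(r + 1)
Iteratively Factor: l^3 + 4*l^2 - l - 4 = (l + 1)*(l^2 + 3*l - 4) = (l - 1)*(l + 1)*(l + 4)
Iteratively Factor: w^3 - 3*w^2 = (w)*(w^2 - 3*w) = w*(w - 3)*(w)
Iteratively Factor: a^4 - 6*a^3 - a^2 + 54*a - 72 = (a - 3)*(a^3 - 3*a^2 - 10*a + 24) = (a - 3)*(a + 3)*(a^2 - 6*a + 8) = (a - 4)*(a - 3)*(a + 3)*(a - 2)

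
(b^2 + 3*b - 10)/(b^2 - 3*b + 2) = (b + 5)/(b - 1)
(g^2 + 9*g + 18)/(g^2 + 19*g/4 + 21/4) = 4*(g + 6)/(4*g + 7)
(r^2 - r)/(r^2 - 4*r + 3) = r/(r - 3)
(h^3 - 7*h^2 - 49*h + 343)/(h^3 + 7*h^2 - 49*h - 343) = (h - 7)/(h + 7)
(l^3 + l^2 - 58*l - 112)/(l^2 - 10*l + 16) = (l^2 + 9*l + 14)/(l - 2)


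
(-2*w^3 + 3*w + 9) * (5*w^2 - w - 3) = -10*w^5 + 2*w^4 + 21*w^3 + 42*w^2 - 18*w - 27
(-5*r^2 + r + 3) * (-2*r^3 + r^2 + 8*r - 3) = 10*r^5 - 7*r^4 - 45*r^3 + 26*r^2 + 21*r - 9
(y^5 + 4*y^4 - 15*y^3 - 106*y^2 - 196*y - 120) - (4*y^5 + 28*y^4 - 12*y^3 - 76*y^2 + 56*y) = -3*y^5 - 24*y^4 - 3*y^3 - 30*y^2 - 252*y - 120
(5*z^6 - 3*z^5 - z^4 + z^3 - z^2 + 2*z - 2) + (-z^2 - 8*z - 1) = 5*z^6 - 3*z^5 - z^4 + z^3 - 2*z^2 - 6*z - 3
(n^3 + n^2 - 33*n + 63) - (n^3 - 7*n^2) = 8*n^2 - 33*n + 63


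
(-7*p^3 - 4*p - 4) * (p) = -7*p^4 - 4*p^2 - 4*p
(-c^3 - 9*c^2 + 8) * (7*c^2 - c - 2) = -7*c^5 - 62*c^4 + 11*c^3 + 74*c^2 - 8*c - 16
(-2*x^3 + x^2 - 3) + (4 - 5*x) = -2*x^3 + x^2 - 5*x + 1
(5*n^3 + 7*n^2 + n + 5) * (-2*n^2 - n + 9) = -10*n^5 - 19*n^4 + 36*n^3 + 52*n^2 + 4*n + 45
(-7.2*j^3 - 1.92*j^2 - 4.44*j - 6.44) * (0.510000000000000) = -3.672*j^3 - 0.9792*j^2 - 2.2644*j - 3.2844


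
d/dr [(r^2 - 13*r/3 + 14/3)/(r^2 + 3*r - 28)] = 2*(11*r^2 - 98*r + 161)/(3*(r^4 + 6*r^3 - 47*r^2 - 168*r + 784))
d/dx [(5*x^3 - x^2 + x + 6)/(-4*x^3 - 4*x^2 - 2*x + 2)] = (-12*x^4 - 6*x^3 + 54*x^2 + 22*x + 7)/(2*(4*x^6 + 8*x^5 + 8*x^4 - 3*x^2 - 2*x + 1))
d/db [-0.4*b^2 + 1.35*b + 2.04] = 1.35 - 0.8*b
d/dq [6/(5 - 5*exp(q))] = 3/(10*sinh(q/2)^2)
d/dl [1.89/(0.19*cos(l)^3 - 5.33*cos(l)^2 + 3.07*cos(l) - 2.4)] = (1.0773*cos(l)^2 - 20.1474*cos(l) + 5.8023)*sin(l)/(0.19*cos(l)^3 - 5.33*cos(l)^2 + 3.07*cos(l) - 2.4)^2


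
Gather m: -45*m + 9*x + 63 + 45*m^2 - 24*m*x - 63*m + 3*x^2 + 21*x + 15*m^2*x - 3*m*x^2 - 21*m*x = m^2*(15*x + 45) + m*(-3*x^2 - 45*x - 108) + 3*x^2 + 30*x + 63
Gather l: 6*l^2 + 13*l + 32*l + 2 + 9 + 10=6*l^2 + 45*l + 21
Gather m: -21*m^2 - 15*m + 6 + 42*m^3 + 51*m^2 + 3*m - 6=42*m^3 + 30*m^2 - 12*m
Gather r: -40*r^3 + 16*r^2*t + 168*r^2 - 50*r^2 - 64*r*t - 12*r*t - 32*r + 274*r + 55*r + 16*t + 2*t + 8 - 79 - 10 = -40*r^3 + r^2*(16*t + 118) + r*(297 - 76*t) + 18*t - 81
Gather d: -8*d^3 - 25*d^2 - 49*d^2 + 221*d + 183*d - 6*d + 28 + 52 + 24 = -8*d^3 - 74*d^2 + 398*d + 104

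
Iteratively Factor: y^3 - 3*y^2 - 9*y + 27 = (y - 3)*(y^2 - 9) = (y - 3)^2*(y + 3)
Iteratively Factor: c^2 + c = (c + 1)*(c)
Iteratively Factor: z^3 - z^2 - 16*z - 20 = (z + 2)*(z^2 - 3*z - 10) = (z - 5)*(z + 2)*(z + 2)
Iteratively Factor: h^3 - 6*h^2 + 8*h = (h)*(h^2 - 6*h + 8) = h*(h - 4)*(h - 2)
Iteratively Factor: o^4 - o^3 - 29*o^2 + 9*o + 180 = (o - 5)*(o^3 + 4*o^2 - 9*o - 36) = (o - 5)*(o + 4)*(o^2 - 9) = (o - 5)*(o + 3)*(o + 4)*(o - 3)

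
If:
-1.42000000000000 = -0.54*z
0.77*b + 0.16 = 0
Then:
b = -0.21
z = 2.63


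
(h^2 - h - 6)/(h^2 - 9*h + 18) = (h + 2)/(h - 6)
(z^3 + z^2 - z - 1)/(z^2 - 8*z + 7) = (z^2 + 2*z + 1)/(z - 7)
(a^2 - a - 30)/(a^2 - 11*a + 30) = (a + 5)/(a - 5)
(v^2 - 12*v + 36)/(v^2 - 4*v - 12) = (v - 6)/(v + 2)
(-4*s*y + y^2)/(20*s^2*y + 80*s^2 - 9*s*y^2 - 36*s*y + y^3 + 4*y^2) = y/(-5*s*y - 20*s + y^2 + 4*y)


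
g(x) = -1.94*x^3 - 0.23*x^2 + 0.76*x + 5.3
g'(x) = -5.82*x^2 - 0.46*x + 0.76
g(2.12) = -12.61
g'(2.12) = -26.37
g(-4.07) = 129.19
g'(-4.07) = -93.78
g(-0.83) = 5.62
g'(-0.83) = -2.87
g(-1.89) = 16.14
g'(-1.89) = -19.16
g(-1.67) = 12.42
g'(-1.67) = -14.70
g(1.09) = 3.34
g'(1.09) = -6.66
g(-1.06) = 6.55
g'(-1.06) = -5.29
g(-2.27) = 25.08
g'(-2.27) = -28.19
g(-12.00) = 3315.38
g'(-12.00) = -831.80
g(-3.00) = 53.33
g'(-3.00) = -50.24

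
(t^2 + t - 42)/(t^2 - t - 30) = (t + 7)/(t + 5)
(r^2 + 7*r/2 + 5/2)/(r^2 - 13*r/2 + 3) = (2*r^2 + 7*r + 5)/(2*r^2 - 13*r + 6)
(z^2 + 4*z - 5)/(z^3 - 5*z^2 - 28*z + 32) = (z + 5)/(z^2 - 4*z - 32)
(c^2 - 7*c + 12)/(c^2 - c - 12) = (c - 3)/(c + 3)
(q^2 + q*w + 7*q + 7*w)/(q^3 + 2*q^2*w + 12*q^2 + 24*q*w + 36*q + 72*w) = (q^2 + q*w + 7*q + 7*w)/(q^3 + 2*q^2*w + 12*q^2 + 24*q*w + 36*q + 72*w)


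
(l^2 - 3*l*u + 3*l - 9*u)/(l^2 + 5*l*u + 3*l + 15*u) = (l - 3*u)/(l + 5*u)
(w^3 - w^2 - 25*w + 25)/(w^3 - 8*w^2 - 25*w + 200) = (w - 1)/(w - 8)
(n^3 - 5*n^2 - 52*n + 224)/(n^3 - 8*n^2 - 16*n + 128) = (n + 7)/(n + 4)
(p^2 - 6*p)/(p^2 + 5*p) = (p - 6)/(p + 5)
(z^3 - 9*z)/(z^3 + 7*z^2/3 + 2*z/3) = 3*(z^2 - 9)/(3*z^2 + 7*z + 2)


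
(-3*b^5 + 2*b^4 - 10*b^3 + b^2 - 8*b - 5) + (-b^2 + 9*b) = -3*b^5 + 2*b^4 - 10*b^3 + b - 5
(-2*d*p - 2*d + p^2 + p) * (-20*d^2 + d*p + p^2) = 40*d^3*p + 40*d^3 - 22*d^2*p^2 - 22*d^2*p - d*p^3 - d*p^2 + p^4 + p^3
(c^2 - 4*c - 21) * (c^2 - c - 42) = c^4 - 5*c^3 - 59*c^2 + 189*c + 882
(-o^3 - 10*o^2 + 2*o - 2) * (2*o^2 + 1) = -2*o^5 - 20*o^4 + 3*o^3 - 14*o^2 + 2*o - 2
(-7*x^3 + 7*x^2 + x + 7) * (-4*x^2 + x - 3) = 28*x^5 - 35*x^4 + 24*x^3 - 48*x^2 + 4*x - 21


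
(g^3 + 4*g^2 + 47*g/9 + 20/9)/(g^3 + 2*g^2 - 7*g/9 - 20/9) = (g + 1)/(g - 1)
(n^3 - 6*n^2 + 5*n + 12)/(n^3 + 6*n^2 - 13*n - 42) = (n^2 - 3*n - 4)/(n^2 + 9*n + 14)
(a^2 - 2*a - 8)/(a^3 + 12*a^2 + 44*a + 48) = (a - 4)/(a^2 + 10*a + 24)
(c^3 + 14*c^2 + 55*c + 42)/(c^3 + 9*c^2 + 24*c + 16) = (c^2 + 13*c + 42)/(c^2 + 8*c + 16)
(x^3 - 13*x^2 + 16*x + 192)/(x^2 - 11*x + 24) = (x^2 - 5*x - 24)/(x - 3)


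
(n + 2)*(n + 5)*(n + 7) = n^3 + 14*n^2 + 59*n + 70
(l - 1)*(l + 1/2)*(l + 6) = l^3 + 11*l^2/2 - 7*l/2 - 3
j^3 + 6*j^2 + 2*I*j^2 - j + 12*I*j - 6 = (j + 6)*(j + I)^2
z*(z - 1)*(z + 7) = z^3 + 6*z^2 - 7*z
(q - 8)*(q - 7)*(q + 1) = q^3 - 14*q^2 + 41*q + 56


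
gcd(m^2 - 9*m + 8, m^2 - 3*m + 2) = m - 1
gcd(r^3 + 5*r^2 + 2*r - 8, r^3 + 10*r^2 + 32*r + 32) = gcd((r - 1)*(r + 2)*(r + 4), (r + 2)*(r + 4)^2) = r^2 + 6*r + 8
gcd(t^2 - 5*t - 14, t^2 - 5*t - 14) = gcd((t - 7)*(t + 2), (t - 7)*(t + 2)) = t^2 - 5*t - 14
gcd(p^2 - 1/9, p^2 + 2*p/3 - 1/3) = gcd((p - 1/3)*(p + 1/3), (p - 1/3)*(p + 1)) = p - 1/3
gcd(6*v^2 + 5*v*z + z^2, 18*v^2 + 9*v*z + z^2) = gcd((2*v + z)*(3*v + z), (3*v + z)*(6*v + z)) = 3*v + z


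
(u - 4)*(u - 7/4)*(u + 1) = u^3 - 19*u^2/4 + 5*u/4 + 7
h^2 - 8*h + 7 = (h - 7)*(h - 1)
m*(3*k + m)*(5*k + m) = 15*k^2*m + 8*k*m^2 + m^3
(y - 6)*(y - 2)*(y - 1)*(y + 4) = y^4 - 5*y^3 - 16*y^2 + 68*y - 48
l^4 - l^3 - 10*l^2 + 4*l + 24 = (l - 3)*(l - 2)*(l + 2)^2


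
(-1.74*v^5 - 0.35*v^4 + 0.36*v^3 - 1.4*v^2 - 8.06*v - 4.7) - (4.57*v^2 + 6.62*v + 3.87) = -1.74*v^5 - 0.35*v^4 + 0.36*v^3 - 5.97*v^2 - 14.68*v - 8.57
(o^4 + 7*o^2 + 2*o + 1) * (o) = o^5 + 7*o^3 + 2*o^2 + o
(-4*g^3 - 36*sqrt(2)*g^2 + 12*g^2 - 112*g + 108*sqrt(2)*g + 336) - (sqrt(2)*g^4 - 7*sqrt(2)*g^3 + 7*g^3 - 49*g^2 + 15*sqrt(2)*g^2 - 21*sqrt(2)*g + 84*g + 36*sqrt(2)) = -sqrt(2)*g^4 - 11*g^3 + 7*sqrt(2)*g^3 - 51*sqrt(2)*g^2 + 61*g^2 - 196*g + 129*sqrt(2)*g - 36*sqrt(2) + 336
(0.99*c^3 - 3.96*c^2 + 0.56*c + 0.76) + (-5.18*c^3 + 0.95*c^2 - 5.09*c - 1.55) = -4.19*c^3 - 3.01*c^2 - 4.53*c - 0.79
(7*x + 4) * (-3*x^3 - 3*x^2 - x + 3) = -21*x^4 - 33*x^3 - 19*x^2 + 17*x + 12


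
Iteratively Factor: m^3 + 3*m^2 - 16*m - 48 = (m + 4)*(m^2 - m - 12) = (m - 4)*(m + 4)*(m + 3)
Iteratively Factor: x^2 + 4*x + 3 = (x + 3)*(x + 1)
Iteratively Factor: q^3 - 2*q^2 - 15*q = (q)*(q^2 - 2*q - 15) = q*(q + 3)*(q - 5)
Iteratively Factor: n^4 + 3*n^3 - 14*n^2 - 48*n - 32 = (n + 4)*(n^3 - n^2 - 10*n - 8) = (n + 2)*(n + 4)*(n^2 - 3*n - 4) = (n + 1)*(n + 2)*(n + 4)*(n - 4)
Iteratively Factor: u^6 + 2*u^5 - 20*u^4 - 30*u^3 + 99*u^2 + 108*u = (u + 4)*(u^5 - 2*u^4 - 12*u^3 + 18*u^2 + 27*u) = (u + 3)*(u + 4)*(u^4 - 5*u^3 + 3*u^2 + 9*u) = (u - 3)*(u + 3)*(u + 4)*(u^3 - 2*u^2 - 3*u) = (u - 3)*(u + 1)*(u + 3)*(u + 4)*(u^2 - 3*u) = u*(u - 3)*(u + 1)*(u + 3)*(u + 4)*(u - 3)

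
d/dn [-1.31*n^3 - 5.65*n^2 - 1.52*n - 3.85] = -3.93*n^2 - 11.3*n - 1.52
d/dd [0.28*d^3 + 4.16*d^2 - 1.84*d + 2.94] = 0.84*d^2 + 8.32*d - 1.84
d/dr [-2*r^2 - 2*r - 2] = -4*r - 2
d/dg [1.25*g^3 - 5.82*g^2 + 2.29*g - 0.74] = 3.75*g^2 - 11.64*g + 2.29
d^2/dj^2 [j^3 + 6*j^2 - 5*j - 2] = 6*j + 12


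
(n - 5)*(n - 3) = n^2 - 8*n + 15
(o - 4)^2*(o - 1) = o^3 - 9*o^2 + 24*o - 16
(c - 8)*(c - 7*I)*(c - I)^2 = c^4 - 8*c^3 - 9*I*c^3 - 15*c^2 + 72*I*c^2 + 120*c + 7*I*c - 56*I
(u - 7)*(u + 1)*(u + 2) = u^3 - 4*u^2 - 19*u - 14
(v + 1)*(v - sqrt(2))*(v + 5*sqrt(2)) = v^3 + v^2 + 4*sqrt(2)*v^2 - 10*v + 4*sqrt(2)*v - 10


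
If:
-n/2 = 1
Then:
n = -2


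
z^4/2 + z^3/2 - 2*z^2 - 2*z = z*(z/2 + 1/2)*(z - 2)*(z + 2)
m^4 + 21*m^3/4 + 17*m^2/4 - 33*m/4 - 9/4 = (m - 1)*(m + 1/4)*(m + 3)^2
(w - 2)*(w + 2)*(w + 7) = w^3 + 7*w^2 - 4*w - 28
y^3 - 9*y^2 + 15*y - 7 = (y - 7)*(y - 1)^2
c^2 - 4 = (c - 2)*(c + 2)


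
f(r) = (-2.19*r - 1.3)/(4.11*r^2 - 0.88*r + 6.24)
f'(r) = (0.88 - 8.22*r)*(-2.19*r - 1.3)/(4.11*r^2 - 0.88*r + 6.24)^2 - 2.19/(4.11*r^2 - 0.88*r + 6.24)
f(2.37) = -0.24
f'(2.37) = 0.08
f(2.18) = -0.25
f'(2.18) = 0.09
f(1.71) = -0.30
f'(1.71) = 0.11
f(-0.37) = -0.07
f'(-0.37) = -0.35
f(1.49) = -0.32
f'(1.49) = 0.11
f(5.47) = -0.11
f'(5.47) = 0.02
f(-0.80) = 0.05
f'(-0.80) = -0.19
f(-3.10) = 0.11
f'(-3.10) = 0.02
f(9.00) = -0.06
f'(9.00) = 0.01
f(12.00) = -0.05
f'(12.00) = 0.00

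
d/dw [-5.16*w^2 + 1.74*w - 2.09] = 1.74 - 10.32*w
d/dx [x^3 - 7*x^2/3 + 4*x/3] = 3*x^2 - 14*x/3 + 4/3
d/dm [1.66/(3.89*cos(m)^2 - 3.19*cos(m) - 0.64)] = (12.9148*cos(m) - 5.2954)*sin(m)/(-3.89*cos(m)^2 + 3.19*cos(m) + 0.64)^2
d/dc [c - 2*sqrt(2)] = 1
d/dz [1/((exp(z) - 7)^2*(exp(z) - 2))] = ((2 - exp(z))*(exp(z) - 7) - 2*(exp(z) - 2)^2)*exp(z)/((exp(z) - 7)^3*(exp(z) - 2)^3)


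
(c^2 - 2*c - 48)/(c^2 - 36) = (c - 8)/(c - 6)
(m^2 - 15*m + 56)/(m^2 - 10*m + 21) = (m - 8)/(m - 3)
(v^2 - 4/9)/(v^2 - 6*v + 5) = (v^2 - 4/9)/(v^2 - 6*v + 5)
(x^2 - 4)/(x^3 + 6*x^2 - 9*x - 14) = (x + 2)/(x^2 + 8*x + 7)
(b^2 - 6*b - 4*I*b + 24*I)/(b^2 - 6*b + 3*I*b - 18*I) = (b - 4*I)/(b + 3*I)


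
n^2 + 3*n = n*(n + 3)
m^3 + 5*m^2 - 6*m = m*(m - 1)*(m + 6)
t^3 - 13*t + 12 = (t - 3)*(t - 1)*(t + 4)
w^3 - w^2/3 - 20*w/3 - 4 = (w - 3)*(w + 2/3)*(w + 2)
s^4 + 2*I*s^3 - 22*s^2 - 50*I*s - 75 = (s - 5)*(s + 5)*(s - I)*(s + 3*I)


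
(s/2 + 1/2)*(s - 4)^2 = s^3/2 - 7*s^2/2 + 4*s + 8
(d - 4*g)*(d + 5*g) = d^2 + d*g - 20*g^2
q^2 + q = q*(q + 1)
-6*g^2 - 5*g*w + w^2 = (-6*g + w)*(g + w)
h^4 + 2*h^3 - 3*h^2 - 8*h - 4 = (h - 2)*(h + 1)^2*(h + 2)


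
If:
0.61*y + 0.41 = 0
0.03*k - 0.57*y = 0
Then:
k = -12.77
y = -0.67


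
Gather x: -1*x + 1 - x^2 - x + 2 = -x^2 - 2*x + 3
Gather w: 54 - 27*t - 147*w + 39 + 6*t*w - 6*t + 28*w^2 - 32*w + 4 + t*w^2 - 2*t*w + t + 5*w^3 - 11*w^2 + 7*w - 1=-32*t + 5*w^3 + w^2*(t + 17) + w*(4*t - 172) + 96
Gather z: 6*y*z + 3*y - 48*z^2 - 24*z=3*y - 48*z^2 + z*(6*y - 24)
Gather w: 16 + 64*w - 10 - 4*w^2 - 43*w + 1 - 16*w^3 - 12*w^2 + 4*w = -16*w^3 - 16*w^2 + 25*w + 7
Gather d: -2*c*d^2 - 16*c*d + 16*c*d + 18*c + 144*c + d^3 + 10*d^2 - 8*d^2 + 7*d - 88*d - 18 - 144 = 162*c + d^3 + d^2*(2 - 2*c) - 81*d - 162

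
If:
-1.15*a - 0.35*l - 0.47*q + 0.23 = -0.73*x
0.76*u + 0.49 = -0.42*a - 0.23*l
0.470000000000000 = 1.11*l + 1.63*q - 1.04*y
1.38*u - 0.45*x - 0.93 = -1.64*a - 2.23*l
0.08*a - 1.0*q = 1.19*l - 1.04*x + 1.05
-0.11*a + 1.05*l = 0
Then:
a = -0.42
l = -0.04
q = -6.28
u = -0.40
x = -5.05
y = -10.35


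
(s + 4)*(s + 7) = s^2 + 11*s + 28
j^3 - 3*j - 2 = (j - 2)*(j + 1)^2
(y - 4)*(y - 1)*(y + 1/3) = y^3 - 14*y^2/3 + 7*y/3 + 4/3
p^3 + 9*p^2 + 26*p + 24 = (p + 2)*(p + 3)*(p + 4)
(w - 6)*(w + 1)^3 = w^4 - 3*w^3 - 15*w^2 - 17*w - 6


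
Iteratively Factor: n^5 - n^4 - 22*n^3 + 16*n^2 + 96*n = (n + 4)*(n^4 - 5*n^3 - 2*n^2 + 24*n) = n*(n + 4)*(n^3 - 5*n^2 - 2*n + 24) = n*(n - 3)*(n + 4)*(n^2 - 2*n - 8) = n*(n - 4)*(n - 3)*(n + 4)*(n + 2)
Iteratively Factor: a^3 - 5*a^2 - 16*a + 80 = (a - 5)*(a^2 - 16) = (a - 5)*(a - 4)*(a + 4)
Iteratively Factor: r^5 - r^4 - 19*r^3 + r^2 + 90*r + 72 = (r - 4)*(r^4 + 3*r^3 - 7*r^2 - 27*r - 18) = (r - 4)*(r + 3)*(r^3 - 7*r - 6) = (r - 4)*(r + 2)*(r + 3)*(r^2 - 2*r - 3) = (r - 4)*(r - 3)*(r + 2)*(r + 3)*(r + 1)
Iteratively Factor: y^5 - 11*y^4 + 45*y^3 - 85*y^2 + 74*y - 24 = (y - 1)*(y^4 - 10*y^3 + 35*y^2 - 50*y + 24) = (y - 4)*(y - 1)*(y^3 - 6*y^2 + 11*y - 6) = (y - 4)*(y - 3)*(y - 1)*(y^2 - 3*y + 2) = (y - 4)*(y - 3)*(y - 2)*(y - 1)*(y - 1)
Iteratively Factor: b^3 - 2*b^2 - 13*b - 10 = (b + 2)*(b^2 - 4*b - 5) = (b + 1)*(b + 2)*(b - 5)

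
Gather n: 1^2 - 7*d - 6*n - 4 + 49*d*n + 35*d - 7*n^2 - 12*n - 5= 28*d - 7*n^2 + n*(49*d - 18) - 8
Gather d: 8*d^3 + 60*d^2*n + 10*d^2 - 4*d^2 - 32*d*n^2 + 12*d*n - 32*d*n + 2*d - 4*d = 8*d^3 + d^2*(60*n + 6) + d*(-32*n^2 - 20*n - 2)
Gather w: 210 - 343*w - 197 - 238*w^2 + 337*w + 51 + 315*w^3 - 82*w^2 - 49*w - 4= 315*w^3 - 320*w^2 - 55*w + 60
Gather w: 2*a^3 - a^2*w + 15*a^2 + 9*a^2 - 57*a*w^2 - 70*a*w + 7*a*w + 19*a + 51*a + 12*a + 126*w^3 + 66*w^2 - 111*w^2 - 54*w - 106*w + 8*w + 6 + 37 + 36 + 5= 2*a^3 + 24*a^2 + 82*a + 126*w^3 + w^2*(-57*a - 45) + w*(-a^2 - 63*a - 152) + 84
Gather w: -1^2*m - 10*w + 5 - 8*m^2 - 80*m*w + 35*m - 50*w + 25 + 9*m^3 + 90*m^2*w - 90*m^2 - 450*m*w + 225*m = 9*m^3 - 98*m^2 + 259*m + w*(90*m^2 - 530*m - 60) + 30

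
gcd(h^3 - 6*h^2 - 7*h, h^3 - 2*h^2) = h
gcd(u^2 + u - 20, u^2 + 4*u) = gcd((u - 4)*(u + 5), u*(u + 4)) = 1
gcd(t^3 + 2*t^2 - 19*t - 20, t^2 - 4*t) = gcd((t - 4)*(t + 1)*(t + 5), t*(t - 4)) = t - 4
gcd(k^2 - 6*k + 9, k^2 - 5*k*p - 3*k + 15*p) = k - 3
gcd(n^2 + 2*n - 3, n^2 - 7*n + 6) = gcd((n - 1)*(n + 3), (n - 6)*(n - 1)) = n - 1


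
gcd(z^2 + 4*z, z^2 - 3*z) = z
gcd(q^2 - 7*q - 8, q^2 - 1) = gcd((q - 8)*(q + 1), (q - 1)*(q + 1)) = q + 1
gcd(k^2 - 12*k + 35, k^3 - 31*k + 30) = k - 5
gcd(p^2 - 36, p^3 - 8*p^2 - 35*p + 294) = p + 6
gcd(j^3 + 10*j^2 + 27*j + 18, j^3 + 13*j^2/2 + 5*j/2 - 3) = j^2 + 7*j + 6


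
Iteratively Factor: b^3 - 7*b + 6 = (b - 2)*(b^2 + 2*b - 3) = (b - 2)*(b - 1)*(b + 3)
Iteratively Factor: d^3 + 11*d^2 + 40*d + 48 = (d + 4)*(d^2 + 7*d + 12) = (d + 3)*(d + 4)*(d + 4)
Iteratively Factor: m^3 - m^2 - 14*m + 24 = (m + 4)*(m^2 - 5*m + 6) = (m - 2)*(m + 4)*(m - 3)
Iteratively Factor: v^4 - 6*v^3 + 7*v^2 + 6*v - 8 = (v + 1)*(v^3 - 7*v^2 + 14*v - 8) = (v - 2)*(v + 1)*(v^2 - 5*v + 4) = (v - 4)*(v - 2)*(v + 1)*(v - 1)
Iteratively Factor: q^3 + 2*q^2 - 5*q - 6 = (q - 2)*(q^2 + 4*q + 3) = (q - 2)*(q + 3)*(q + 1)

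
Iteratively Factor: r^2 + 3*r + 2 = (r + 1)*(r + 2)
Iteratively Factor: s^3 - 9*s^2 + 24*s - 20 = (s - 2)*(s^2 - 7*s + 10) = (s - 5)*(s - 2)*(s - 2)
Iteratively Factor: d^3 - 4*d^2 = (d - 4)*(d^2) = d*(d - 4)*(d)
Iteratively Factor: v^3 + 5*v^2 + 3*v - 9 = (v - 1)*(v^2 + 6*v + 9) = (v - 1)*(v + 3)*(v + 3)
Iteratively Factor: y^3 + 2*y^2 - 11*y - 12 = (y + 1)*(y^2 + y - 12) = (y + 1)*(y + 4)*(y - 3)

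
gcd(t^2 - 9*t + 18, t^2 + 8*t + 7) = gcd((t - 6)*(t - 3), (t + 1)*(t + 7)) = 1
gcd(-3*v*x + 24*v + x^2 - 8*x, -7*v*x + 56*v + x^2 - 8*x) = x - 8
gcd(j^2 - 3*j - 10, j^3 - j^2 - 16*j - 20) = j^2 - 3*j - 10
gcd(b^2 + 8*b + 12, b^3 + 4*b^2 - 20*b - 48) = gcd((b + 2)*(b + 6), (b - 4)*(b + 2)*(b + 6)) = b^2 + 8*b + 12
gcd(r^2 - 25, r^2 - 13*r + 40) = r - 5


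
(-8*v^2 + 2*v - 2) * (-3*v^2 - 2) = 24*v^4 - 6*v^3 + 22*v^2 - 4*v + 4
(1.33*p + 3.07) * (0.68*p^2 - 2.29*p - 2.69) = 0.9044*p^3 - 0.9581*p^2 - 10.608*p - 8.2583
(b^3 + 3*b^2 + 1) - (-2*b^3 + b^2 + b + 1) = 3*b^3 + 2*b^2 - b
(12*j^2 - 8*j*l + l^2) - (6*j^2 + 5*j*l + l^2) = 6*j^2 - 13*j*l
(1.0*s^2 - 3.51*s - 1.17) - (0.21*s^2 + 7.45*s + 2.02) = 0.79*s^2 - 10.96*s - 3.19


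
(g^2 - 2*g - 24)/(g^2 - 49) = (g^2 - 2*g - 24)/(g^2 - 49)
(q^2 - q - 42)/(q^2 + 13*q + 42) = (q - 7)/(q + 7)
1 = 1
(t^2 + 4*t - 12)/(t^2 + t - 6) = (t + 6)/(t + 3)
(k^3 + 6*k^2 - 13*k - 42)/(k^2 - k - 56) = (k^2 - k - 6)/(k - 8)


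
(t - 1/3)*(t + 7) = t^2 + 20*t/3 - 7/3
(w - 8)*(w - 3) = w^2 - 11*w + 24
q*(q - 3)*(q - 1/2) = q^3 - 7*q^2/2 + 3*q/2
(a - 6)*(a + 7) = a^2 + a - 42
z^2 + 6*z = z*(z + 6)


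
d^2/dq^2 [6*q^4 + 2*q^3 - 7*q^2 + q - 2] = 72*q^2 + 12*q - 14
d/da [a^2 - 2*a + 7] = 2*a - 2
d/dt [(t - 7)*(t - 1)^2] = 3*(t - 5)*(t - 1)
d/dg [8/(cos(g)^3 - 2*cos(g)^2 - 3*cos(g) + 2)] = -8*(3*sin(g)^2 + 4*cos(g))*sin(g)/(cos(g)^3 - 2*cos(g)^2 - 3*cos(g) + 2)^2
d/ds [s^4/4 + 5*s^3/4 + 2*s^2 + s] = s^3 + 15*s^2/4 + 4*s + 1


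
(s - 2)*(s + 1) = s^2 - s - 2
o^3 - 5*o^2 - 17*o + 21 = (o - 7)*(o - 1)*(o + 3)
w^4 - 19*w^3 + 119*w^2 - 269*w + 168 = (w - 8)*(w - 7)*(w - 3)*(w - 1)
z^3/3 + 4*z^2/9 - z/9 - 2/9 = (z/3 + 1/3)*(z - 2/3)*(z + 1)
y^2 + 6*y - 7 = (y - 1)*(y + 7)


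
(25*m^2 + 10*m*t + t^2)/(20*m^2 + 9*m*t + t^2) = (5*m + t)/(4*m + t)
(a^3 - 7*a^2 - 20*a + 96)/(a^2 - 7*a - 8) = (a^2 + a - 12)/(a + 1)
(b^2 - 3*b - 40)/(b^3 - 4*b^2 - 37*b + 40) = 1/(b - 1)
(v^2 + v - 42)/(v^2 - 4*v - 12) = (v + 7)/(v + 2)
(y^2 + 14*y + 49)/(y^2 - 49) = (y + 7)/(y - 7)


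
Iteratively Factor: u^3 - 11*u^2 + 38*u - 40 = (u - 5)*(u^2 - 6*u + 8) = (u - 5)*(u - 4)*(u - 2)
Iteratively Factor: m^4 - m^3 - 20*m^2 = (m)*(m^3 - m^2 - 20*m) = m*(m + 4)*(m^2 - 5*m) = m^2*(m + 4)*(m - 5)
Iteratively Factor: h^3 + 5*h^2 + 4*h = (h + 4)*(h^2 + h) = h*(h + 4)*(h + 1)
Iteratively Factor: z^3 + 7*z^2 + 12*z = (z + 4)*(z^2 + 3*z) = (z + 3)*(z + 4)*(z)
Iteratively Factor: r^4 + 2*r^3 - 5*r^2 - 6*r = (r)*(r^3 + 2*r^2 - 5*r - 6) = r*(r - 2)*(r^2 + 4*r + 3) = r*(r - 2)*(r + 3)*(r + 1)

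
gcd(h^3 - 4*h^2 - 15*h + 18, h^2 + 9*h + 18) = h + 3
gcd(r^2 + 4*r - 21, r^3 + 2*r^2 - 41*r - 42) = r + 7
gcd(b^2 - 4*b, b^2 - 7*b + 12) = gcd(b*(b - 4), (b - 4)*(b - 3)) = b - 4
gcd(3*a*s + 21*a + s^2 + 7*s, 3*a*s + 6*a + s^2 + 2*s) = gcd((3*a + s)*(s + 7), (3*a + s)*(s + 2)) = 3*a + s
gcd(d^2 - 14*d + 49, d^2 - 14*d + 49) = d^2 - 14*d + 49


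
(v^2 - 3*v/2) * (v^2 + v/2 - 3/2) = v^4 - v^3 - 9*v^2/4 + 9*v/4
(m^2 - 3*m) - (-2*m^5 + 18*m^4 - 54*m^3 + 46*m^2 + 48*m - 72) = 2*m^5 - 18*m^4 + 54*m^3 - 45*m^2 - 51*m + 72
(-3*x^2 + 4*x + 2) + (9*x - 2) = -3*x^2 + 13*x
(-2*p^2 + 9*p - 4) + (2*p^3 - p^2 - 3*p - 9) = 2*p^3 - 3*p^2 + 6*p - 13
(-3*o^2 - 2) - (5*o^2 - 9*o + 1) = -8*o^2 + 9*o - 3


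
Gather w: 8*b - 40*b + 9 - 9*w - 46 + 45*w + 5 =-32*b + 36*w - 32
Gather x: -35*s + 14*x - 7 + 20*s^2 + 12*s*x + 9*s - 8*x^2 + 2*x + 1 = 20*s^2 - 26*s - 8*x^2 + x*(12*s + 16) - 6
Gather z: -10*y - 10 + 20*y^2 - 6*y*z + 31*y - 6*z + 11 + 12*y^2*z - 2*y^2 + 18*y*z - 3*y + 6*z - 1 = 18*y^2 + 18*y + z*(12*y^2 + 12*y)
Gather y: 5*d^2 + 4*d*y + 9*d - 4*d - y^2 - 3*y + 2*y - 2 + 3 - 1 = 5*d^2 + 5*d - y^2 + y*(4*d - 1)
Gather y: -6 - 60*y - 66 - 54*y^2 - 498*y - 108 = -54*y^2 - 558*y - 180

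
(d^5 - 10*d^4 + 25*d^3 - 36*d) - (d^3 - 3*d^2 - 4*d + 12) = d^5 - 10*d^4 + 24*d^3 + 3*d^2 - 32*d - 12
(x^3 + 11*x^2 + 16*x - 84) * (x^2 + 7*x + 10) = x^5 + 18*x^4 + 103*x^3 + 138*x^2 - 428*x - 840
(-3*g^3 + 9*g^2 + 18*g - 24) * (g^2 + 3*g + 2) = -3*g^5 + 39*g^3 + 48*g^2 - 36*g - 48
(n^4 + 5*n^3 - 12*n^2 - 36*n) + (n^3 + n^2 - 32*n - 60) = n^4 + 6*n^3 - 11*n^2 - 68*n - 60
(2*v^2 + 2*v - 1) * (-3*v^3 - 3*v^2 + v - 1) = -6*v^5 - 12*v^4 - v^3 + 3*v^2 - 3*v + 1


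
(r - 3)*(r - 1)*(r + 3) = r^3 - r^2 - 9*r + 9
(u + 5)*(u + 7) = u^2 + 12*u + 35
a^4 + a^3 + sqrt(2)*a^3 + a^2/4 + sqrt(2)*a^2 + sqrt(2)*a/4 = a*(a + 1/2)^2*(a + sqrt(2))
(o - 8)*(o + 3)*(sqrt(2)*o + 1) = sqrt(2)*o^3 - 5*sqrt(2)*o^2 + o^2 - 24*sqrt(2)*o - 5*o - 24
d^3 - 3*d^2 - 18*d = d*(d - 6)*(d + 3)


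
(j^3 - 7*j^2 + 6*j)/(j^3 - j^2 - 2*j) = (-j^2 + 7*j - 6)/(-j^2 + j + 2)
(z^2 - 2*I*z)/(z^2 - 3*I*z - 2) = z/(z - I)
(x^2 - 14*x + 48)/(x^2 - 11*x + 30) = (x - 8)/(x - 5)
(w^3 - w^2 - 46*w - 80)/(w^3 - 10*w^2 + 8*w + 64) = (w + 5)/(w - 4)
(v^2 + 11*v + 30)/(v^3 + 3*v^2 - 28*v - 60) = (v + 5)/(v^2 - 3*v - 10)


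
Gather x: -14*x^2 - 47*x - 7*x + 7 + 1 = -14*x^2 - 54*x + 8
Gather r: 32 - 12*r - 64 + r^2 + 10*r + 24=r^2 - 2*r - 8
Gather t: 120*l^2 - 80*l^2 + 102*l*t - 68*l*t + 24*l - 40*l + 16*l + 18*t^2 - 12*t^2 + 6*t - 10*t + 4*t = 40*l^2 + 34*l*t + 6*t^2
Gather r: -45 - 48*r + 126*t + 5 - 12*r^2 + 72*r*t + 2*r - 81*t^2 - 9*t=-12*r^2 + r*(72*t - 46) - 81*t^2 + 117*t - 40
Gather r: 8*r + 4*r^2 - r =4*r^2 + 7*r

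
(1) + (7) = 8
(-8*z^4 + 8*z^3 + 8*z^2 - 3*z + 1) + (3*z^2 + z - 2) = -8*z^4 + 8*z^3 + 11*z^2 - 2*z - 1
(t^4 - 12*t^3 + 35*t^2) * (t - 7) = t^5 - 19*t^4 + 119*t^3 - 245*t^2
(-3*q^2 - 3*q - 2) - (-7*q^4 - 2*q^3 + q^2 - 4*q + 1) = 7*q^4 + 2*q^3 - 4*q^2 + q - 3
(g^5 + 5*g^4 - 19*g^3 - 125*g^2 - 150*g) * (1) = g^5 + 5*g^4 - 19*g^3 - 125*g^2 - 150*g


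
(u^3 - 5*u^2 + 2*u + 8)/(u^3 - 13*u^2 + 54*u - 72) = (u^2 - u - 2)/(u^2 - 9*u + 18)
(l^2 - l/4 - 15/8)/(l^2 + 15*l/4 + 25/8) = (2*l - 3)/(2*l + 5)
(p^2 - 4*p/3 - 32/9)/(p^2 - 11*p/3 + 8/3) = (p + 4/3)/(p - 1)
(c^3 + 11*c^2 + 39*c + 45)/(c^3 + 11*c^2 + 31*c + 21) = (c^2 + 8*c + 15)/(c^2 + 8*c + 7)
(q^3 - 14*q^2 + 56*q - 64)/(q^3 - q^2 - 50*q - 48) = (q^2 - 6*q + 8)/(q^2 + 7*q + 6)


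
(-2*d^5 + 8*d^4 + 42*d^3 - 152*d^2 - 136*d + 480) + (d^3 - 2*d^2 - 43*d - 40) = -2*d^5 + 8*d^4 + 43*d^3 - 154*d^2 - 179*d + 440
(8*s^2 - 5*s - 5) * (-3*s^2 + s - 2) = -24*s^4 + 23*s^3 - 6*s^2 + 5*s + 10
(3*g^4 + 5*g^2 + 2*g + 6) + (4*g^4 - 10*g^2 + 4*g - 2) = 7*g^4 - 5*g^2 + 6*g + 4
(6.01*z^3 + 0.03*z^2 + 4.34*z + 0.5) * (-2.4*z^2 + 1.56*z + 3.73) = -14.424*z^5 + 9.3036*z^4 + 12.0481*z^3 + 5.6823*z^2 + 16.9682*z + 1.865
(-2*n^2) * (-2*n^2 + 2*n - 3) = 4*n^4 - 4*n^3 + 6*n^2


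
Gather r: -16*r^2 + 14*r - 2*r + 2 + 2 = -16*r^2 + 12*r + 4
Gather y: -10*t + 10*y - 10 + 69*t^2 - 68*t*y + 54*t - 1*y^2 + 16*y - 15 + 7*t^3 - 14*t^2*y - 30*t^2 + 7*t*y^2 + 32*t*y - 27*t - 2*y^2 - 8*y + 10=7*t^3 + 39*t^2 + 17*t + y^2*(7*t - 3) + y*(-14*t^2 - 36*t + 18) - 15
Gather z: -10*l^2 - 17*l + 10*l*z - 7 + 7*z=-10*l^2 - 17*l + z*(10*l + 7) - 7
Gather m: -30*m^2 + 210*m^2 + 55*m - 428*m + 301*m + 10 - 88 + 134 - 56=180*m^2 - 72*m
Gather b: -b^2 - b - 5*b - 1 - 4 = -b^2 - 6*b - 5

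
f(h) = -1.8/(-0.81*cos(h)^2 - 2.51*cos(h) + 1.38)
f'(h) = -1.8*(-1.62*sin(h)*cos(h) - 2.51*sin(h))/(-0.81*cos(h)^2 - 2.51*cos(h) + 1.38)^2 = (2.916*cos(h) + 4.518)*sin(h)/(0.81*cos(h)^2 + 2.51*cos(h) - 1.38)^2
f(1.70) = -1.07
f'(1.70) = 1.44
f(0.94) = 4.71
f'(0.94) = 34.50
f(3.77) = -0.62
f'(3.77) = -0.15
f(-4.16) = -0.73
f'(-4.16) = 0.42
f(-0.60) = 1.45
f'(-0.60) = -2.53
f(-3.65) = -0.61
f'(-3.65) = 0.11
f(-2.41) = -0.64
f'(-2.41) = -0.20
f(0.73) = 1.91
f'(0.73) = 5.05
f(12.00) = 1.37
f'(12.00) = -2.17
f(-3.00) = -0.59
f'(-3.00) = -0.02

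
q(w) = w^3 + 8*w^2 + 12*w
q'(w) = 3*w^2 + 16*w + 12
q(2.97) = 132.41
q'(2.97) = 85.98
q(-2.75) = 6.70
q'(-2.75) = -9.31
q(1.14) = 25.56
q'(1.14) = 34.14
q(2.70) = 110.40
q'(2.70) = 77.07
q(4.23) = 269.59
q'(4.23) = 133.36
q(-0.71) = -4.85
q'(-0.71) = 2.15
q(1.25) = 29.45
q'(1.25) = 36.69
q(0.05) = 0.62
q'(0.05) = 12.81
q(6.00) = 576.00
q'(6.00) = 216.00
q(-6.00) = 0.00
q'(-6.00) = 24.00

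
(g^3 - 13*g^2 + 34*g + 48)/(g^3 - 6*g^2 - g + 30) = (g^3 - 13*g^2 + 34*g + 48)/(g^3 - 6*g^2 - g + 30)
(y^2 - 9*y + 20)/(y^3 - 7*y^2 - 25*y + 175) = (y - 4)/(y^2 - 2*y - 35)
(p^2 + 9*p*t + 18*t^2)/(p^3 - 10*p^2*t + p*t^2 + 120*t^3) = (p + 6*t)/(p^2 - 13*p*t + 40*t^2)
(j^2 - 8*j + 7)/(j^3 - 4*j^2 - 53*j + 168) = (j^2 - 8*j + 7)/(j^3 - 4*j^2 - 53*j + 168)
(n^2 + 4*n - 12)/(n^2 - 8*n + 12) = (n + 6)/(n - 6)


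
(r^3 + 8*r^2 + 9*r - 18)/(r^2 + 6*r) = r + 2 - 3/r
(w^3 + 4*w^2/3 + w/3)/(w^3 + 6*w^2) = (3*w^2 + 4*w + 1)/(3*w*(w + 6))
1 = 1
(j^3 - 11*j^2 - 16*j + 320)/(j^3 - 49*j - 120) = (j - 8)/(j + 3)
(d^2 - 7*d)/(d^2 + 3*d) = (d - 7)/(d + 3)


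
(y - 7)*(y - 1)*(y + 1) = y^3 - 7*y^2 - y + 7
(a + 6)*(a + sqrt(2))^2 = a^3 + 2*sqrt(2)*a^2 + 6*a^2 + 2*a + 12*sqrt(2)*a + 12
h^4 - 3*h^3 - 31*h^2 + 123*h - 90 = (h - 5)*(h - 3)*(h - 1)*(h + 6)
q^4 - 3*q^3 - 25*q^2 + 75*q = q*(q - 5)*(q - 3)*(q + 5)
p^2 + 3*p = p*(p + 3)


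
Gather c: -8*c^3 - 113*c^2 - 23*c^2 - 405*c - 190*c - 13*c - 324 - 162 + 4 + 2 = -8*c^3 - 136*c^2 - 608*c - 480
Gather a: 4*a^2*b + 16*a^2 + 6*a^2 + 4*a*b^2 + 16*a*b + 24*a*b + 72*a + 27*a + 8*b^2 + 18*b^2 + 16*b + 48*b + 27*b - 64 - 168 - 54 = a^2*(4*b + 22) + a*(4*b^2 + 40*b + 99) + 26*b^2 + 91*b - 286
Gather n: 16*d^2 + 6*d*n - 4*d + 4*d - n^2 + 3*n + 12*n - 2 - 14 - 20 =16*d^2 - n^2 + n*(6*d + 15) - 36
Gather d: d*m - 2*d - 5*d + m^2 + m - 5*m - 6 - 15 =d*(m - 7) + m^2 - 4*m - 21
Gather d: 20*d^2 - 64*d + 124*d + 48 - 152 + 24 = 20*d^2 + 60*d - 80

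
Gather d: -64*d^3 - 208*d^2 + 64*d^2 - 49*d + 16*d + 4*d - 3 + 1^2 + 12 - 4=-64*d^3 - 144*d^2 - 29*d + 6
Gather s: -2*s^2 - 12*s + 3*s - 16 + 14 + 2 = -2*s^2 - 9*s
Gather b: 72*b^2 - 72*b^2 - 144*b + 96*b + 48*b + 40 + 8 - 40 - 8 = 0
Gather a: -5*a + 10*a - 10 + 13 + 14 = 5*a + 17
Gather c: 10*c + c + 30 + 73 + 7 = 11*c + 110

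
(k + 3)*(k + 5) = k^2 + 8*k + 15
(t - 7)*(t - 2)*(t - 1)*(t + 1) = t^4 - 9*t^3 + 13*t^2 + 9*t - 14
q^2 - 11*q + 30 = (q - 6)*(q - 5)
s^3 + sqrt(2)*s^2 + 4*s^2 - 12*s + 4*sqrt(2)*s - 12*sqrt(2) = (s - 2)*(s + 6)*(s + sqrt(2))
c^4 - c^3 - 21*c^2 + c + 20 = (c - 5)*(c - 1)*(c + 1)*(c + 4)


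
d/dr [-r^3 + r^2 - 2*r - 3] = -3*r^2 + 2*r - 2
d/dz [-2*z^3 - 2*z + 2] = -6*z^2 - 2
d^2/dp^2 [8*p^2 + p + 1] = 16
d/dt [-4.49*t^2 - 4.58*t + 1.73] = -8.98*t - 4.58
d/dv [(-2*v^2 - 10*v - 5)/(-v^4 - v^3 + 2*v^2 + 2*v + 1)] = v*(-4*v^4 - 32*v^3 - 40*v^2 + v + 16)/(v^8 + 2*v^7 - 3*v^6 - 8*v^5 - 2*v^4 + 6*v^3 + 8*v^2 + 4*v + 1)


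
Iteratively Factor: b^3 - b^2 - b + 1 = (b - 1)*(b^2 - 1) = (b - 1)*(b + 1)*(b - 1)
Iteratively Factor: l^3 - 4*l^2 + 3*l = (l)*(l^2 - 4*l + 3) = l*(l - 3)*(l - 1)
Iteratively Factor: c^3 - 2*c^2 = (c)*(c^2 - 2*c) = c^2*(c - 2)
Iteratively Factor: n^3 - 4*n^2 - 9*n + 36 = (n + 3)*(n^2 - 7*n + 12) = (n - 3)*(n + 3)*(n - 4)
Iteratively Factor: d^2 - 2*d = (d)*(d - 2)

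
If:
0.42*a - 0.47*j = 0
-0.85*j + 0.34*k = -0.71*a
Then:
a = 6.85836909871245*k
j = 6.12875536480687*k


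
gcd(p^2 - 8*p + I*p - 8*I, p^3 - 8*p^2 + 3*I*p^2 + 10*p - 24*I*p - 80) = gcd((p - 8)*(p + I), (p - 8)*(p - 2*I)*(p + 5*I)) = p - 8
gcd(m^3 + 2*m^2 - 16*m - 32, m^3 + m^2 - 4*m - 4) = m + 2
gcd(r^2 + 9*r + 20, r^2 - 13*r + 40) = 1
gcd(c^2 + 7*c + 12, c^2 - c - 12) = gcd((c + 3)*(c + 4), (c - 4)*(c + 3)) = c + 3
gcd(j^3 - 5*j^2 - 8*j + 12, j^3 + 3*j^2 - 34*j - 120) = j - 6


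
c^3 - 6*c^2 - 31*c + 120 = (c - 8)*(c - 3)*(c + 5)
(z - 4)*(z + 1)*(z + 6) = z^3 + 3*z^2 - 22*z - 24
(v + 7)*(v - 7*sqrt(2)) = v^2 - 7*sqrt(2)*v + 7*v - 49*sqrt(2)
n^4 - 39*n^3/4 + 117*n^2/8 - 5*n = n*(n - 8)*(n - 5/4)*(n - 1/2)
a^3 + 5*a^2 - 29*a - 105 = (a - 5)*(a + 3)*(a + 7)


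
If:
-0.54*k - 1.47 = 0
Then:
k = -2.72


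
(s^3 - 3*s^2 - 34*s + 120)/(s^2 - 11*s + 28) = (s^2 + s - 30)/(s - 7)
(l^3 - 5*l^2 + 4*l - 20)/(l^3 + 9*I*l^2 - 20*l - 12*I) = (l^2 - l*(5 + 2*I) + 10*I)/(l^2 + 7*I*l - 6)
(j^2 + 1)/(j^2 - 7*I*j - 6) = (j + I)/(j - 6*I)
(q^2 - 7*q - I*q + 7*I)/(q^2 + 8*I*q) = (q^2 - 7*q - I*q + 7*I)/(q*(q + 8*I))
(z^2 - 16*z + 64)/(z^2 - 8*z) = (z - 8)/z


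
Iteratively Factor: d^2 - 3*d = (d - 3)*(d)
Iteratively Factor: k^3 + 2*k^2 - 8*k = (k - 2)*(k^2 + 4*k) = k*(k - 2)*(k + 4)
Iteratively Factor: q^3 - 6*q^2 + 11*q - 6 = (q - 1)*(q^2 - 5*q + 6) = (q - 3)*(q - 1)*(q - 2)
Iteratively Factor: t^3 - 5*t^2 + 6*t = (t - 3)*(t^2 - 2*t) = t*(t - 3)*(t - 2)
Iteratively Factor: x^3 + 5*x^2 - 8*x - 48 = (x + 4)*(x^2 + x - 12) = (x - 3)*(x + 4)*(x + 4)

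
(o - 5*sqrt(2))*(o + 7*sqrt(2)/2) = o^2 - 3*sqrt(2)*o/2 - 35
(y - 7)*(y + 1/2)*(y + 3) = y^3 - 7*y^2/2 - 23*y - 21/2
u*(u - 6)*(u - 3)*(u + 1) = u^4 - 8*u^3 + 9*u^2 + 18*u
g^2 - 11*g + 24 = (g - 8)*(g - 3)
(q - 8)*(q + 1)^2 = q^3 - 6*q^2 - 15*q - 8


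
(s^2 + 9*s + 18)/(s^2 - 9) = (s + 6)/(s - 3)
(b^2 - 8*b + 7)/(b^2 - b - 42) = (b - 1)/(b + 6)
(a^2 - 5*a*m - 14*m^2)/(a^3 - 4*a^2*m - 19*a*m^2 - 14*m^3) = 1/(a + m)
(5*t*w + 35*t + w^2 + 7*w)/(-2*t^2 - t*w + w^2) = (-5*t*w - 35*t - w^2 - 7*w)/(2*t^2 + t*w - w^2)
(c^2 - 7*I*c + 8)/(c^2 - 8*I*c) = (c + I)/c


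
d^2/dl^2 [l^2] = 2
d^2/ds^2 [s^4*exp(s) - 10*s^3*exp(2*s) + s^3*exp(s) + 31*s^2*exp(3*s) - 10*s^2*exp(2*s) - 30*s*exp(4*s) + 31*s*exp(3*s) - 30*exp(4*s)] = (s^4 - 40*s^3*exp(s) + 9*s^3 + 279*s^2*exp(2*s) - 160*s^2*exp(s) + 18*s^2 - 480*s*exp(3*s) + 651*s*exp(2*s) - 140*s*exp(s) + 6*s - 720*exp(3*s) + 248*exp(2*s) - 20*exp(s))*exp(s)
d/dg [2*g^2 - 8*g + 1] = 4*g - 8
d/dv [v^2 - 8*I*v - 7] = 2*v - 8*I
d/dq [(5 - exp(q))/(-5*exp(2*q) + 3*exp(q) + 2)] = (-(exp(q) - 5)*(10*exp(q) - 3) + 5*exp(2*q) - 3*exp(q) - 2)*exp(q)/(-5*exp(2*q) + 3*exp(q) + 2)^2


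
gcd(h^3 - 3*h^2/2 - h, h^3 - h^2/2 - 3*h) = h^2 - 2*h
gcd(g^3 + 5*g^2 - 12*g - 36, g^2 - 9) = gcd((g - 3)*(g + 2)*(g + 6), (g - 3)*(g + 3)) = g - 3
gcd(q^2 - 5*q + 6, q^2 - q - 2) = q - 2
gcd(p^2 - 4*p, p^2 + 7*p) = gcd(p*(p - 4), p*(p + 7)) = p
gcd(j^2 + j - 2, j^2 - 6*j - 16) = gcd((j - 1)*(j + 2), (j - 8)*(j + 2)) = j + 2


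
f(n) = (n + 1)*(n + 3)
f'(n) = 2*n + 4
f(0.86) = 7.18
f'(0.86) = 5.72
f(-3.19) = 0.42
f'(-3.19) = -2.38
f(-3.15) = 0.32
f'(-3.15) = -2.30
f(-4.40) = 4.76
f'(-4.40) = -4.80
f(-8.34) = 39.20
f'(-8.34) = -12.68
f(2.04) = 15.32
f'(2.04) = 8.08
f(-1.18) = -0.33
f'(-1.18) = 1.64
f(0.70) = 6.29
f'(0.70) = 5.40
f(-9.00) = 48.00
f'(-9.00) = -14.00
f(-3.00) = 0.00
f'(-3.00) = -2.00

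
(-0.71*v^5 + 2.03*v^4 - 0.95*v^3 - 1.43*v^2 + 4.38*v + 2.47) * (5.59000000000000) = -3.9689*v^5 + 11.3477*v^4 - 5.3105*v^3 - 7.9937*v^2 + 24.4842*v + 13.8073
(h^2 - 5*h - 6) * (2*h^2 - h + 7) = 2*h^4 - 11*h^3 - 29*h - 42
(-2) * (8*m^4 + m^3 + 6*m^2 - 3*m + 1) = -16*m^4 - 2*m^3 - 12*m^2 + 6*m - 2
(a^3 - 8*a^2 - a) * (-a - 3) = -a^4 + 5*a^3 + 25*a^2 + 3*a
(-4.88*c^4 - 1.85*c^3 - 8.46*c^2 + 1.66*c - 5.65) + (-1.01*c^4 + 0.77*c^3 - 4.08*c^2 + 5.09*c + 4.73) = -5.89*c^4 - 1.08*c^3 - 12.54*c^2 + 6.75*c - 0.92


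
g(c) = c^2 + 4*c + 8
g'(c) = 2*c + 4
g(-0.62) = 5.90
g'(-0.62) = 2.76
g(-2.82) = 4.67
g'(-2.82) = -1.64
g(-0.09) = 7.65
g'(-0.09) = 3.82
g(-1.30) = 4.49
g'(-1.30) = 1.40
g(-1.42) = 4.34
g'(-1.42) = 1.16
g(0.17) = 8.71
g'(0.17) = 4.34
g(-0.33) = 6.79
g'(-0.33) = 3.34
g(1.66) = 17.40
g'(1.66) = 7.32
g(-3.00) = 5.00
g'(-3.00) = -2.00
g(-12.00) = 104.00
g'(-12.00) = -20.00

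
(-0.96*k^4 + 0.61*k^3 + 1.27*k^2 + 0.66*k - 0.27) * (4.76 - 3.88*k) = 3.7248*k^5 - 6.9364*k^4 - 2.024*k^3 + 3.4844*k^2 + 4.1892*k - 1.2852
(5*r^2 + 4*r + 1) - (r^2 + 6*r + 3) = 4*r^2 - 2*r - 2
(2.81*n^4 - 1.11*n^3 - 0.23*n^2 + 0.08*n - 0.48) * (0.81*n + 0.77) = 2.2761*n^5 + 1.2646*n^4 - 1.041*n^3 - 0.1123*n^2 - 0.3272*n - 0.3696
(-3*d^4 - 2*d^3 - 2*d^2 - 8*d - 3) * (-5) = 15*d^4 + 10*d^3 + 10*d^2 + 40*d + 15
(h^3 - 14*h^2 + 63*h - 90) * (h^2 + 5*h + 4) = h^5 - 9*h^4 - 3*h^3 + 169*h^2 - 198*h - 360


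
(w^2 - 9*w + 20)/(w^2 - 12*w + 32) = (w - 5)/(w - 8)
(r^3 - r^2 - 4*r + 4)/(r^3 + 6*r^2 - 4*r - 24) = (r - 1)/(r + 6)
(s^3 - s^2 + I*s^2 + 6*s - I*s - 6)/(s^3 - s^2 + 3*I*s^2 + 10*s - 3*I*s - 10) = (s + 3*I)/(s + 5*I)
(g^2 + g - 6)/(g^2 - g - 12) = (g - 2)/(g - 4)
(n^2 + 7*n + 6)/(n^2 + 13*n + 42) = (n + 1)/(n + 7)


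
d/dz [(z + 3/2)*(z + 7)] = 2*z + 17/2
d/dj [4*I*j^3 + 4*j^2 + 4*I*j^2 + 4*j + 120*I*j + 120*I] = 12*I*j^2 + 8*j*(1 + I) + 4 + 120*I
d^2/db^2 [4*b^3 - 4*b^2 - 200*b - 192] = 24*b - 8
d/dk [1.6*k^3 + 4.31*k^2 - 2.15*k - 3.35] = 4.8*k^2 + 8.62*k - 2.15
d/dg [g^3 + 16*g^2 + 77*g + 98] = 3*g^2 + 32*g + 77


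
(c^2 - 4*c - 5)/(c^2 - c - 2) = (c - 5)/(c - 2)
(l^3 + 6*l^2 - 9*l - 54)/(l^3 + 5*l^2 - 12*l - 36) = (l + 3)/(l + 2)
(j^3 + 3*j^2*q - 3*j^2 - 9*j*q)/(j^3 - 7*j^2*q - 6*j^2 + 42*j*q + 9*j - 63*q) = j*(-j - 3*q)/(-j^2 + 7*j*q + 3*j - 21*q)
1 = 1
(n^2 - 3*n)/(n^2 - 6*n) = (n - 3)/(n - 6)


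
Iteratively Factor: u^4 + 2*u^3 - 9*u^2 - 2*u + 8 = (u - 2)*(u^3 + 4*u^2 - u - 4) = (u - 2)*(u + 1)*(u^2 + 3*u - 4) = (u - 2)*(u + 1)*(u + 4)*(u - 1)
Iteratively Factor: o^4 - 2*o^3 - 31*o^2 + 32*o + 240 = (o + 3)*(o^3 - 5*o^2 - 16*o + 80) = (o - 4)*(o + 3)*(o^2 - o - 20) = (o - 4)*(o + 3)*(o + 4)*(o - 5)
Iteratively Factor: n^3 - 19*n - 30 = (n + 2)*(n^2 - 2*n - 15) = (n - 5)*(n + 2)*(n + 3)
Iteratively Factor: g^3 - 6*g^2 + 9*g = (g)*(g^2 - 6*g + 9) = g*(g - 3)*(g - 3)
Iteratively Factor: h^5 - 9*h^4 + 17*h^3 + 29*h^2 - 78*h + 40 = (h - 1)*(h^4 - 8*h^3 + 9*h^2 + 38*h - 40) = (h - 5)*(h - 1)*(h^3 - 3*h^2 - 6*h + 8) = (h - 5)*(h - 1)^2*(h^2 - 2*h - 8) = (h - 5)*(h - 4)*(h - 1)^2*(h + 2)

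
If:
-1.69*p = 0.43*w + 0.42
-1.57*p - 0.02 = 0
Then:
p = -0.01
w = -0.93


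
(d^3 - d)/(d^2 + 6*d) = (d^2 - 1)/(d + 6)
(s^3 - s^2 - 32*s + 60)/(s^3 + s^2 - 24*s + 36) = (s - 5)/(s - 3)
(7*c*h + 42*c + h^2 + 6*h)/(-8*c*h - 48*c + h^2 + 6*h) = (-7*c - h)/(8*c - h)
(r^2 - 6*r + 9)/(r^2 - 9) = (r - 3)/(r + 3)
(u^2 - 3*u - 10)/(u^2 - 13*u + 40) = (u + 2)/(u - 8)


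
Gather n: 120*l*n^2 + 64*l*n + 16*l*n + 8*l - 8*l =120*l*n^2 + 80*l*n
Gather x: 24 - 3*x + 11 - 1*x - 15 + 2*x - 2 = 18 - 2*x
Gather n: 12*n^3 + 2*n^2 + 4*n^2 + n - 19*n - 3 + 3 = 12*n^3 + 6*n^2 - 18*n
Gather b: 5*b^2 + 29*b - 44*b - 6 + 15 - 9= 5*b^2 - 15*b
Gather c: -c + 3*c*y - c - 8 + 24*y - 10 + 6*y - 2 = c*(3*y - 2) + 30*y - 20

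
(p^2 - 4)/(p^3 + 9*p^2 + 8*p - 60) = (p + 2)/(p^2 + 11*p + 30)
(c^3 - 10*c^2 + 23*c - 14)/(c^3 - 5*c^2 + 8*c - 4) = (c - 7)/(c - 2)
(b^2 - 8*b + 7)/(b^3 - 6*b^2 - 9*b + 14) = 1/(b + 2)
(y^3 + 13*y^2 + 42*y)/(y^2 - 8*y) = (y^2 + 13*y + 42)/(y - 8)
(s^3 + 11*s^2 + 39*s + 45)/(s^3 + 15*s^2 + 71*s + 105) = (s + 3)/(s + 7)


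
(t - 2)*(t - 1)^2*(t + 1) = t^4 - 3*t^3 + t^2 + 3*t - 2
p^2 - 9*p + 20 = (p - 5)*(p - 4)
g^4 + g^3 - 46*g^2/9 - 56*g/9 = g*(g - 7/3)*(g + 4/3)*(g + 2)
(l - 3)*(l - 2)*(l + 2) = l^3 - 3*l^2 - 4*l + 12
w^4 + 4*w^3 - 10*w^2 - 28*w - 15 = (w - 3)*(w + 1)^2*(w + 5)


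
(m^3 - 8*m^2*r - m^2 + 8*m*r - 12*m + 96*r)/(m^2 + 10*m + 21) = (m^2 - 8*m*r - 4*m + 32*r)/(m + 7)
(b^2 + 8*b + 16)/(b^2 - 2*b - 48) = (b^2 + 8*b + 16)/(b^2 - 2*b - 48)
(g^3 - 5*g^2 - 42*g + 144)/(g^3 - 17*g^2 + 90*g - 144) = (g + 6)/(g - 6)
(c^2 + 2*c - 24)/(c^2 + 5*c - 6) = (c - 4)/(c - 1)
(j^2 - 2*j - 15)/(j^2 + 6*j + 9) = (j - 5)/(j + 3)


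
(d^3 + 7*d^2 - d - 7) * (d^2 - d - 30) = d^5 + 6*d^4 - 38*d^3 - 216*d^2 + 37*d + 210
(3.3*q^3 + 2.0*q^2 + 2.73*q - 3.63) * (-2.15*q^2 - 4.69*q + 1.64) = -7.095*q^5 - 19.777*q^4 - 9.8375*q^3 - 1.7192*q^2 + 21.5019*q - 5.9532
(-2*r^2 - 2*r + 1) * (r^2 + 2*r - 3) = -2*r^4 - 6*r^3 + 3*r^2 + 8*r - 3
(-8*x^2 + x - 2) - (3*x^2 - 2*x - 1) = -11*x^2 + 3*x - 1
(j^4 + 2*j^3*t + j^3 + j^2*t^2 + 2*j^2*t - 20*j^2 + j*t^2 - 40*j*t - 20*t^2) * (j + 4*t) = j^5 + 6*j^4*t + j^4 + 9*j^3*t^2 + 6*j^3*t - 20*j^3 + 4*j^2*t^3 + 9*j^2*t^2 - 120*j^2*t + 4*j*t^3 - 180*j*t^2 - 80*t^3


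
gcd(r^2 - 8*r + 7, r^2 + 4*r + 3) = 1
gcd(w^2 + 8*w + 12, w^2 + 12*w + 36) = w + 6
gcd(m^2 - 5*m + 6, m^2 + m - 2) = 1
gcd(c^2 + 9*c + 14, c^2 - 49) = c + 7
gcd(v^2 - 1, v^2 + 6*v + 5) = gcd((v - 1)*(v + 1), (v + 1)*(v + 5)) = v + 1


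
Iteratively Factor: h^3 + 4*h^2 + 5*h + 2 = (h + 1)*(h^2 + 3*h + 2) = (h + 1)^2*(h + 2)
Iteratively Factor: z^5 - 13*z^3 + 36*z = (z - 3)*(z^4 + 3*z^3 - 4*z^2 - 12*z) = (z - 3)*(z + 2)*(z^3 + z^2 - 6*z) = (z - 3)*(z - 2)*(z + 2)*(z^2 + 3*z) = z*(z - 3)*(z - 2)*(z + 2)*(z + 3)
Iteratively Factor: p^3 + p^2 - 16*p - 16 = (p + 4)*(p^2 - 3*p - 4) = (p + 1)*(p + 4)*(p - 4)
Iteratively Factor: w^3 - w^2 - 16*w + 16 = (w + 4)*(w^2 - 5*w + 4) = (w - 1)*(w + 4)*(w - 4)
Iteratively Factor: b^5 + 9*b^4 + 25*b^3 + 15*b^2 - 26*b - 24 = (b + 2)*(b^4 + 7*b^3 + 11*b^2 - 7*b - 12) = (b + 2)*(b + 3)*(b^3 + 4*b^2 - b - 4) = (b - 1)*(b + 2)*(b + 3)*(b^2 + 5*b + 4) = (b - 1)*(b + 1)*(b + 2)*(b + 3)*(b + 4)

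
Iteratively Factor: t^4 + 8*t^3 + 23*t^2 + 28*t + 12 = (t + 2)*(t^3 + 6*t^2 + 11*t + 6) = (t + 2)^2*(t^2 + 4*t + 3) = (t + 2)^2*(t + 3)*(t + 1)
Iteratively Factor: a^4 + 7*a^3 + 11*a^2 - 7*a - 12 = (a + 4)*(a^3 + 3*a^2 - a - 3) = (a + 1)*(a + 4)*(a^2 + 2*a - 3) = (a - 1)*(a + 1)*(a + 4)*(a + 3)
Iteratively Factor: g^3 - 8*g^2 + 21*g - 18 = (g - 2)*(g^2 - 6*g + 9) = (g - 3)*(g - 2)*(g - 3)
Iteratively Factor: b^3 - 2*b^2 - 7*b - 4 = (b + 1)*(b^2 - 3*b - 4) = (b - 4)*(b + 1)*(b + 1)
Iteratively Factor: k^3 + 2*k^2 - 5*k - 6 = (k - 2)*(k^2 + 4*k + 3) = (k - 2)*(k + 3)*(k + 1)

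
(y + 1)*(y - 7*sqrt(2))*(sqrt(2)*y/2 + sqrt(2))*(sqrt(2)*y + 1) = y^4 - 13*sqrt(2)*y^3/2 + 3*y^3 - 39*sqrt(2)*y^2/2 - 5*y^2 - 21*y - 13*sqrt(2)*y - 14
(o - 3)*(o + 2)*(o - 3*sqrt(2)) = o^3 - 3*sqrt(2)*o^2 - o^2 - 6*o + 3*sqrt(2)*o + 18*sqrt(2)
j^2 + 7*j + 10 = (j + 2)*(j + 5)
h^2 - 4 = (h - 2)*(h + 2)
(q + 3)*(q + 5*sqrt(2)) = q^2 + 3*q + 5*sqrt(2)*q + 15*sqrt(2)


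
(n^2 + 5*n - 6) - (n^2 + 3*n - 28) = 2*n + 22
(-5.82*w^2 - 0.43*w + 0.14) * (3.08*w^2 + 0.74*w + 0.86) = -17.9256*w^4 - 5.6312*w^3 - 4.8922*w^2 - 0.2662*w + 0.1204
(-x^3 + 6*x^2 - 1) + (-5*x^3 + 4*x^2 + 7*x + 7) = -6*x^3 + 10*x^2 + 7*x + 6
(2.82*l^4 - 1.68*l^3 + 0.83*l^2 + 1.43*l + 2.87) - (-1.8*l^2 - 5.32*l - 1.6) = 2.82*l^4 - 1.68*l^3 + 2.63*l^2 + 6.75*l + 4.47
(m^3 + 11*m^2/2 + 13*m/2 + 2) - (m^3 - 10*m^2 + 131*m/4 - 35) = 31*m^2/2 - 105*m/4 + 37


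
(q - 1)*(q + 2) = q^2 + q - 2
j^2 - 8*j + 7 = (j - 7)*(j - 1)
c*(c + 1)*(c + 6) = c^3 + 7*c^2 + 6*c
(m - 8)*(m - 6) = m^2 - 14*m + 48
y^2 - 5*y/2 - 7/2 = (y - 7/2)*(y + 1)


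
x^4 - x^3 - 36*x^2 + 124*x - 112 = (x - 4)*(x - 2)^2*(x + 7)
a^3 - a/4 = a*(a - 1/2)*(a + 1/2)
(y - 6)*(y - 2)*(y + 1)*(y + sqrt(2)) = y^4 - 7*y^3 + sqrt(2)*y^3 - 7*sqrt(2)*y^2 + 4*y^2 + 4*sqrt(2)*y + 12*y + 12*sqrt(2)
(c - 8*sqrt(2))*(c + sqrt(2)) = c^2 - 7*sqrt(2)*c - 16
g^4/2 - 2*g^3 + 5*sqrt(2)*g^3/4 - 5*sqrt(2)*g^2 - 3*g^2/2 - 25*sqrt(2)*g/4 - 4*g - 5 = (g/2 + sqrt(2))*(g - 5)*(g + 1)*(g + sqrt(2)/2)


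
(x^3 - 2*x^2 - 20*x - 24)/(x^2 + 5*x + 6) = (x^2 - 4*x - 12)/(x + 3)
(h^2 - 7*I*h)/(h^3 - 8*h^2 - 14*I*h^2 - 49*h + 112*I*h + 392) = h/(h^2 - h*(8 + 7*I) + 56*I)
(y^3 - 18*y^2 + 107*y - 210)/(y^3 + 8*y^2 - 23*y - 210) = (y^2 - 13*y + 42)/(y^2 + 13*y + 42)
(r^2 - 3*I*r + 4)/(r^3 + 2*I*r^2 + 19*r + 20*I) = 1/(r + 5*I)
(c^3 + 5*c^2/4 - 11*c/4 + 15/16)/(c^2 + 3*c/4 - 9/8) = (4*c^2 + 8*c - 5)/(2*(2*c + 3))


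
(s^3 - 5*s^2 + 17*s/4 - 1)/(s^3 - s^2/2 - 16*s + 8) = (s - 1/2)/(s + 4)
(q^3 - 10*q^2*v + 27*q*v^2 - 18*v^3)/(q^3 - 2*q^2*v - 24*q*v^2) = (q^2 - 4*q*v + 3*v^2)/(q*(q + 4*v))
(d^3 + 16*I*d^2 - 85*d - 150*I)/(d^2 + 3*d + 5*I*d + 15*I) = (d^2 + 11*I*d - 30)/(d + 3)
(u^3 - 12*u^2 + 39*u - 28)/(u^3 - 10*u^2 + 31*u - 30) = (u^3 - 12*u^2 + 39*u - 28)/(u^3 - 10*u^2 + 31*u - 30)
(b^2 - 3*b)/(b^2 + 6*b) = (b - 3)/(b + 6)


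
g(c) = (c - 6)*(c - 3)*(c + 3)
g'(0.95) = -17.69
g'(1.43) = -20.03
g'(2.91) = -18.52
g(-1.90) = 42.58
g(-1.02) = 55.88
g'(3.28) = -16.08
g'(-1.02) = 6.36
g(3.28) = -4.78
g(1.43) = 31.78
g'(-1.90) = 24.63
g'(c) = (c - 6)*(c - 3) + (c - 6)*(c + 3) + (c - 3)*(c + 3) = 3*c^2 - 12*c - 9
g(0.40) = 49.50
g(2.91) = 1.64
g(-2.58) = 20.11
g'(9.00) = 126.00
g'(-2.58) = 41.93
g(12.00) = 810.00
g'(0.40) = -13.32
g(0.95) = 40.89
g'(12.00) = 279.00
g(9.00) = 216.00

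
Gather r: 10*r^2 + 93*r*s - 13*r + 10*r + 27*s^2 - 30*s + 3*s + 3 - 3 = 10*r^2 + r*(93*s - 3) + 27*s^2 - 27*s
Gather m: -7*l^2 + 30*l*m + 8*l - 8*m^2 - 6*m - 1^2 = -7*l^2 + 8*l - 8*m^2 + m*(30*l - 6) - 1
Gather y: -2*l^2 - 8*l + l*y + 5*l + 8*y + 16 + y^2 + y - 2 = -2*l^2 - 3*l + y^2 + y*(l + 9) + 14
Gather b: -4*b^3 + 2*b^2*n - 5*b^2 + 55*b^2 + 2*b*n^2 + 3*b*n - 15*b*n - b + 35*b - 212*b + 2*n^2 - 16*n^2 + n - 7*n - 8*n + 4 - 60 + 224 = -4*b^3 + b^2*(2*n + 50) + b*(2*n^2 - 12*n - 178) - 14*n^2 - 14*n + 168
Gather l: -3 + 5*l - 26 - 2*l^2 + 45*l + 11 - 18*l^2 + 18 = -20*l^2 + 50*l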